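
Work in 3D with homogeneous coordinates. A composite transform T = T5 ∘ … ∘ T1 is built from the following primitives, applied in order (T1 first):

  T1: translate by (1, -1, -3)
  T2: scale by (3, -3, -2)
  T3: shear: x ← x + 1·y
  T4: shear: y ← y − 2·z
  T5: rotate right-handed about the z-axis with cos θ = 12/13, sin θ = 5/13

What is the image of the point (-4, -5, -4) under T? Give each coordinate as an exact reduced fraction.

T(p) = (158/13, -75/13, 14)

T1 translate by (1, -1, -3): (-4, -5, -4) → (-3, -6, -7)
T2 scale by (3, -3, -2): (-3, -6, -7) → (-9, 18, 14)
T3 shear: x ← x + 1·y: (-9, 18, 14) → (9, 18, 14)
T4 shear: y ← y − 2·z: (9, 18, 14) → (9, -10, 14)
T5 rotate right-handed about the z-axis with cos θ = 12/13, sin θ = 5/13: (9, -10, 14) → (158/13, -75/13, 14)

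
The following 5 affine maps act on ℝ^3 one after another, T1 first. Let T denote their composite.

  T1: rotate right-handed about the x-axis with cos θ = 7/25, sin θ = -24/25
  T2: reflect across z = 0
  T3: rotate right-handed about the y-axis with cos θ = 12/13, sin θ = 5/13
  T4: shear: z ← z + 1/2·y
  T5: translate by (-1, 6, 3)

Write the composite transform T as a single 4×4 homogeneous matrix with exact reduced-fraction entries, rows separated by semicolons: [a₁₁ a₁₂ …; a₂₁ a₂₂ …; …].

T1 = [1 0 0 0; 0 7/25 24/25 0; 0 -24/25 7/25 0; 0 0 0 1]
T2·T1 = [1 0 0 0; 0 7/25 24/25 0; 0 24/25 -7/25 0; 0 0 0 1]
T3·…·T1 = [12/13 24/65 -7/65 0; 0 7/25 24/25 0; -5/13 288/325 -84/325 0; 0 0 0 1]
T4·…·T1 = [12/13 24/65 -7/65 0; 0 7/25 24/25 0; -5/13 667/650 72/325 0; 0 0 0 1]
T5·…·T1 = [12/13 24/65 -7/65 -1; 0 7/25 24/25 6; -5/13 667/650 72/325 3; 0 0 0 1]

T = [12/13 24/65 -7/65 -1; 0 7/25 24/25 6; -5/13 667/650 72/325 3; 0 0 0 1]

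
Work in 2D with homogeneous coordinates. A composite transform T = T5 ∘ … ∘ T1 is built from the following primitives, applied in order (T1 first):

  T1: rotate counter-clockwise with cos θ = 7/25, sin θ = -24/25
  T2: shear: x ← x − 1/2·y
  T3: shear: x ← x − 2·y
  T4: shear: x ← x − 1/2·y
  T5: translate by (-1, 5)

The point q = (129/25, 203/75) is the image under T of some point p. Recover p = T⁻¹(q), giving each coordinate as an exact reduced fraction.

T1 = [7/25 24/25 0; -24/25 7/25 0; 0 0 1]
T2·T1 = [19/25 41/50 0; -24/25 7/25 0; 0 0 1]
T3·…·T1 = [67/25 13/50 0; -24/25 7/25 0; 0 0 1]
T4·…·T1 = [79/25 3/25 0; -24/25 7/25 0; 0 0 1]
T5·…·T1 = [79/25 3/25 -1; -24/25 7/25 5; 0 0 1]
det M = 1; M⁻¹ = [7/25 -3/25 22/25; 24/25 79/25 -371/25; 0 0 1]
M⁻¹ · (129/25, 203/75)ᵀ = (2, -4/3)ᵀ

p = (2, -4/3)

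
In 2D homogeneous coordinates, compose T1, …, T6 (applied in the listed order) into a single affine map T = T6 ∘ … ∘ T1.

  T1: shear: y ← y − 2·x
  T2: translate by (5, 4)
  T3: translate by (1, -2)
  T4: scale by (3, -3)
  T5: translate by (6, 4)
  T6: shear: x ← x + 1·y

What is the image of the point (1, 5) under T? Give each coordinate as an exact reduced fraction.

T1 shear: y ← y − 2·x: (1, 5) → (1, 3)
T2 translate by (5, 4): (1, 3) → (6, 7)
T3 translate by (1, -2): (6, 7) → (7, 5)
T4 scale by (3, -3): (7, 5) → (21, -15)
T5 translate by (6, 4): (21, -15) → (27, -11)
T6 shear: x ← x + 1·y: (27, -11) → (16, -11)

T(p) = (16, -11)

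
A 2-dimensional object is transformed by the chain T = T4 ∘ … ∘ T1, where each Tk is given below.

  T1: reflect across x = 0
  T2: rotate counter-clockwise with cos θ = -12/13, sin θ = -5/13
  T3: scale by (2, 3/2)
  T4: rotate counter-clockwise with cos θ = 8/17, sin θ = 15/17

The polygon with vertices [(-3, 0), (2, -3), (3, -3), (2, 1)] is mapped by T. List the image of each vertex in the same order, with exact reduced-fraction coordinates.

T1 reflect across x = 0: (-3, 0) → (3, 0); (2, -3) → (-2, -3); (3, -3) → (-3, -3); (2, 1) → (-2, 1)
T2 rotate counter-clockwise with cos θ = -12/13, sin θ = -5/13: (3, 0) → (-36/13, -15/13); (-2, -3) → (9/13, 46/13); (-3, -3) → (21/13, 51/13); (-2, 1) → (29/13, -2/13)
T3 scale by (2, 3/2): (-36/13, -15/13) → (-72/13, -45/26); (9/13, 46/13) → (18/13, 69/13); (21/13, 51/13) → (42/13, 153/26); (29/13, -2/13) → (58/13, -3/13)
T4 rotate counter-clockwise with cos θ = 8/17, sin θ = 15/17: (-72/13, -45/26) → (-477/442, -1260/221); (18/13, 69/13) → (-891/221, 822/221); (42/13, 153/26) → (-1623/442, 1242/221); (58/13, -3/13) → (509/221, 846/221)

image vertices: (-477/442, -1260/221), (-891/221, 822/221), (-1623/442, 1242/221), (509/221, 846/221)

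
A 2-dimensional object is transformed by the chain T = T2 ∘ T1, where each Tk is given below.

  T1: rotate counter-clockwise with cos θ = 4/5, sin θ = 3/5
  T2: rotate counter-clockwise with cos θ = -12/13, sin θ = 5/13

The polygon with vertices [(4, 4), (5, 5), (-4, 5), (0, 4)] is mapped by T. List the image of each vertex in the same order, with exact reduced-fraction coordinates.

T1 rotate counter-clockwise with cos θ = 4/5, sin θ = 3/5: (4, 4) → (4/5, 28/5); (5, 5) → (1, 7); (-4, 5) → (-31/5, 8/5); (0, 4) → (-12/5, 16/5)
T2 rotate counter-clockwise with cos θ = -12/13, sin θ = 5/13: (4/5, 28/5) → (-188/65, -316/65); (1, 7) → (-47/13, -79/13); (-31/5, 8/5) → (332/65, -251/65); (-12/5, 16/5) → (64/65, -252/65)

image vertices: (-188/65, -316/65), (-47/13, -79/13), (332/65, -251/65), (64/65, -252/65)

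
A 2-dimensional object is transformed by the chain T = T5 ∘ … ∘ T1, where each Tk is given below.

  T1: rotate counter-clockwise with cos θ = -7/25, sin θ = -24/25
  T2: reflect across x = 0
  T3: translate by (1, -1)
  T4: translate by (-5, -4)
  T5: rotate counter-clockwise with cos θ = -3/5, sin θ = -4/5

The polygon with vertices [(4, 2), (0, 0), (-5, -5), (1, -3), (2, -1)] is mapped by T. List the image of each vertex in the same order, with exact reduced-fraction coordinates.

T1 rotate counter-clockwise with cos θ = -7/25, sin θ = -24/25: (4, 2) → (4/5, -22/5); (0, 0) → (0, 0); (-5, -5) → (-17/5, 31/5); (1, -3) → (-79/25, -3/25); (2, -1) → (-38/25, -41/25)
T2 reflect across x = 0: (4/5, -22/5) → (-4/5, -22/5); (0, 0) → (0, 0); (-17/5, 31/5) → (17/5, 31/5); (-79/25, -3/25) → (79/25, -3/25); (-38/25, -41/25) → (38/25, -41/25)
T3 translate by (1, -1): (-4/5, -22/5) → (1/5, -27/5); (0, 0) → (1, -1); (17/5, 31/5) → (22/5, 26/5); (79/25, -3/25) → (104/25, -28/25); (38/25, -41/25) → (63/25, -66/25)
T4 translate by (-5, -4): (1/5, -27/5) → (-24/5, -47/5); (1, -1) → (-4, -5); (22/5, 26/5) → (-3/5, 6/5); (104/25, -28/25) → (-21/25, -128/25); (63/25, -66/25) → (-62/25, -166/25)
T5 rotate counter-clockwise with cos θ = -3/5, sin θ = -4/5: (-24/5, -47/5) → (-116/25, 237/25); (-4, -5) → (-8/5, 31/5); (-3/5, 6/5) → (33/25, -6/25); (-21/25, -128/25) → (-449/125, 468/125); (-62/25, -166/25) → (-478/125, 746/125)

image vertices: (-116/25, 237/25), (-8/5, 31/5), (33/25, -6/25), (-449/125, 468/125), (-478/125, 746/125)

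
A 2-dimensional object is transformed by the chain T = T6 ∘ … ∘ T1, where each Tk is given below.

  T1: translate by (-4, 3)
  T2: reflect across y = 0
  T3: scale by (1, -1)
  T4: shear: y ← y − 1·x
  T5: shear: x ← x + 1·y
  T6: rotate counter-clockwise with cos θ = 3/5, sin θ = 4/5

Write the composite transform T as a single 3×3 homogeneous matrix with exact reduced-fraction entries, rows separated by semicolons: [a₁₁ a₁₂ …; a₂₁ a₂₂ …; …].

T = [4/5 -1/5 -19/5; -3/5 7/5 33/5; 0 0 1]

T1 = [1 0 -4; 0 1 3; 0 0 1]
T2·T1 = [1 0 -4; 0 -1 -3; 0 0 1]
T3·…·T1 = [1 0 -4; 0 1 3; 0 0 1]
T4·…·T1 = [1 0 -4; -1 1 7; 0 0 1]
T5·…·T1 = [0 1 3; -1 1 7; 0 0 1]
T6·…·T1 = [4/5 -1/5 -19/5; -3/5 7/5 33/5; 0 0 1]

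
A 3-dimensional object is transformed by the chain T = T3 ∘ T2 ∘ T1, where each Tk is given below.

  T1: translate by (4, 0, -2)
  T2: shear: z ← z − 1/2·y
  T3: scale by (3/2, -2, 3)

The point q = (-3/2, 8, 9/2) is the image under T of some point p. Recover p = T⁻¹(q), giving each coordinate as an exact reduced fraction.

T1 = [1 0 0 4; 0 1 0 0; 0 0 1 -2; 0 0 0 1]
T2·T1 = [1 0 0 4; 0 1 0 0; 0 -1/2 1 -2; 0 0 0 1]
T3·…·T1 = [3/2 0 0 6; 0 -2 0 0; 0 -3/2 3 -6; 0 0 0 1]
det M = -9; M⁻¹ = [2/3 0 0 -4; 0 -1/2 0 0; 0 -1/4 1/3 2; 0 0 0 1]
M⁻¹ · (-3/2, 8, 9/2)ᵀ = (-5, -4, 3/2)ᵀ

p = (-5, -4, 3/2)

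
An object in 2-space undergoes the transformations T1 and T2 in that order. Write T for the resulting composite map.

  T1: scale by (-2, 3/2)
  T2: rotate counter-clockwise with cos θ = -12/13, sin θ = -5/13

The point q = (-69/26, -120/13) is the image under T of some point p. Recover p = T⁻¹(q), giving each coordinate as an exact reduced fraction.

p = (-3, 5)

T1 = [-2 0 0; 0 3/2 0; 0 0 1]
T2·T1 = [24/13 15/26 0; 10/13 -18/13 0; 0 0 1]
det M = -3; M⁻¹ = [6/13 5/26 0; 10/39 -8/13 0; 0 0 1]
M⁻¹ · (-69/26, -120/13)ᵀ = (-3, 5)ᵀ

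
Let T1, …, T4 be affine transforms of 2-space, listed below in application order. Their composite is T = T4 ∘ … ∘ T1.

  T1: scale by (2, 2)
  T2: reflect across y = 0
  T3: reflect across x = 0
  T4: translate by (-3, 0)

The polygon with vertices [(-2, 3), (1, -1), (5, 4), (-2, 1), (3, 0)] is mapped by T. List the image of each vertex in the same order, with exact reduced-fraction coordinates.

T1 scale by (2, 2): (-2, 3) → (-4, 6); (1, -1) → (2, -2); (5, 4) → (10, 8); (-2, 1) → (-4, 2); (3, 0) → (6, 0)
T2 reflect across y = 0: (-4, 6) → (-4, -6); (2, -2) → (2, 2); (10, 8) → (10, -8); (-4, 2) → (-4, -2); (6, 0) → (6, 0)
T3 reflect across x = 0: (-4, -6) → (4, -6); (2, 2) → (-2, 2); (10, -8) → (-10, -8); (-4, -2) → (4, -2); (6, 0) → (-6, 0)
T4 translate by (-3, 0): (4, -6) → (1, -6); (-2, 2) → (-5, 2); (-10, -8) → (-13, -8); (4, -2) → (1, -2); (-6, 0) → (-9, 0)

image vertices: (1, -6), (-5, 2), (-13, -8), (1, -2), (-9, 0)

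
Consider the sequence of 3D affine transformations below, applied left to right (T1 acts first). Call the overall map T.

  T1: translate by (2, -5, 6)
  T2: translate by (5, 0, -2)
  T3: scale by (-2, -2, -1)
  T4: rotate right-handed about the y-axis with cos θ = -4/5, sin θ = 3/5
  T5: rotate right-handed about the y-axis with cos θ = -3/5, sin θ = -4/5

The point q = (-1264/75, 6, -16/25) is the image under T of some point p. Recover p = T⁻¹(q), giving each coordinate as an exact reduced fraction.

p = (1, 2, 4/3)

T1 = [1 0 0 2; 0 1 0 -5; 0 0 1 6; 0 0 0 1]
T2·T1 = [1 0 0 7; 0 1 0 -5; 0 0 1 4; 0 0 0 1]
T3·…·T1 = [-2 0 0 -14; 0 -2 0 10; 0 0 -1 -4; 0 0 0 1]
T4·…·T1 = [8/5 0 -3/5 44/5; 0 -2 0 10; 6/5 0 4/5 58/5; 0 0 0 1]
T5·…·T1 = [-48/25 0 -7/25 -364/25; 0 -2 0 10; 14/25 0 -24/25 2/25; 0 0 0 1]
det M = -4; M⁻¹ = [-12/25 0 7/50 -7; 0 -1/2 0 5; -7/25 0 -24/25 -4; 0 0 0 1]
M⁻¹ · (-1264/75, 6, -16/25)ᵀ = (1, 2, 4/3)ᵀ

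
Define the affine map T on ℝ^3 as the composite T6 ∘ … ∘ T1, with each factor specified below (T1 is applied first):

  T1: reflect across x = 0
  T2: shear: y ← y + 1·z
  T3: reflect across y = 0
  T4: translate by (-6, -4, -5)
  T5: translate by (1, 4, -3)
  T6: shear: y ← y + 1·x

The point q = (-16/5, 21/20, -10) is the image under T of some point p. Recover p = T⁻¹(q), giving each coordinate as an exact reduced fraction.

T1 = [-1 0 0 0; 0 1 0 0; 0 0 1 0; 0 0 0 1]
T2·T1 = [-1 0 0 0; 0 1 1 0; 0 0 1 0; 0 0 0 1]
T3·…·T1 = [-1 0 0 0; 0 -1 -1 0; 0 0 1 0; 0 0 0 1]
T4·…·T1 = [-1 0 0 -6; 0 -1 -1 -4; 0 0 1 -5; 0 0 0 1]
T5·…·T1 = [-1 0 0 -5; 0 -1 -1 0; 0 0 1 -8; 0 0 0 1]
T6·…·T1 = [-1 0 0 -5; -1 -1 -1 -5; 0 0 1 -8; 0 0 0 1]
det M = 1; M⁻¹ = [-1 0 0 -5; 1 -1 -1 -8; 0 0 1 8; 0 0 0 1]
M⁻¹ · (-16/5, 21/20, -10)ᵀ = (-9/5, -9/4, -2)ᵀ

p = (-9/5, -9/4, -2)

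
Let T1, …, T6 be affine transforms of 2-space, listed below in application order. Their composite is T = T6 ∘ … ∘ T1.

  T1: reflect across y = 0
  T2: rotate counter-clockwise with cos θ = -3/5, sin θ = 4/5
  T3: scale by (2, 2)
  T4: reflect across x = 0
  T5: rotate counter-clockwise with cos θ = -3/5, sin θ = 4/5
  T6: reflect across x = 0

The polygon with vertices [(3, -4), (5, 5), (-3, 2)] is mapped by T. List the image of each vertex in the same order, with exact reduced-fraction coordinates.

image vertices: (6, 8), (10, -10), (-6, -4)

T1 reflect across y = 0: (3, -4) → (3, 4); (5, 5) → (5, -5); (-3, 2) → (-3, -2)
T2 rotate counter-clockwise with cos θ = -3/5, sin θ = 4/5: (3, 4) → (-5, 0); (5, -5) → (1, 7); (-3, -2) → (17/5, -6/5)
T3 scale by (2, 2): (-5, 0) → (-10, 0); (1, 7) → (2, 14); (17/5, -6/5) → (34/5, -12/5)
T4 reflect across x = 0: (-10, 0) → (10, 0); (2, 14) → (-2, 14); (34/5, -12/5) → (-34/5, -12/5)
T5 rotate counter-clockwise with cos θ = -3/5, sin θ = 4/5: (10, 0) → (-6, 8); (-2, 14) → (-10, -10); (-34/5, -12/5) → (6, -4)
T6 reflect across x = 0: (-6, 8) → (6, 8); (-10, -10) → (10, -10); (6, -4) → (-6, -4)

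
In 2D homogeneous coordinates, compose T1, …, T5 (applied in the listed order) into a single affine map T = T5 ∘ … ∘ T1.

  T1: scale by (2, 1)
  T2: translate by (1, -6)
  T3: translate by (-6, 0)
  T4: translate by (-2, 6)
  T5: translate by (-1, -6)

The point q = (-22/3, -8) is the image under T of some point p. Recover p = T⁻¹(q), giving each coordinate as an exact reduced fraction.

p = (1/3, -2)

T1 = [2 0 0; 0 1 0; 0 0 1]
T2·T1 = [2 0 1; 0 1 -6; 0 0 1]
T3·…·T1 = [2 0 -5; 0 1 -6; 0 0 1]
T4·…·T1 = [2 0 -7; 0 1 0; 0 0 1]
T5·…·T1 = [2 0 -8; 0 1 -6; 0 0 1]
det M = 2; M⁻¹ = [1/2 0 4; 0 1 6; 0 0 1]
M⁻¹ · (-22/3, -8)ᵀ = (1/3, -2)ᵀ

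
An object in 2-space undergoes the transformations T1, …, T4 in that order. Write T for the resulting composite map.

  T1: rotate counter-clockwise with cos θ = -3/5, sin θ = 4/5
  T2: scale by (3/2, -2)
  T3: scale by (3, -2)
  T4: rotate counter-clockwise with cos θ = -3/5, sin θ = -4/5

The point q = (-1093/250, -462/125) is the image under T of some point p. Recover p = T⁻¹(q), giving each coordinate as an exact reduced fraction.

T1 = [-3/5 -4/5 0; 4/5 -3/5 0; 0 0 1]
T2·T1 = [-9/10 -6/5 0; -8/5 6/5 0; 0 0 1]
T3·…·T1 = [-27/10 -18/5 0; 16/5 -12/5 0; 0 0 1]
T4·…·T1 = [209/50 6/25 0; 6/25 108/25 0; 0 0 1]
det M = 18; M⁻¹ = [6/25 -1/75 0; -1/75 209/900 0; 0 0 1]
M⁻¹ · (-1093/250, -462/125)ᵀ = (-1, -4/5)ᵀ

p = (-1, -4/5)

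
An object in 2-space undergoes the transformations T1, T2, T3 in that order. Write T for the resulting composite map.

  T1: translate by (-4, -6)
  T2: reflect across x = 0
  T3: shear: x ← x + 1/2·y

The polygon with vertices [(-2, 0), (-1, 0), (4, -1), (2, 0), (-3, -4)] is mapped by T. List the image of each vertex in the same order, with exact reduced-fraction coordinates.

T1 translate by (-4, -6): (-2, 0) → (-6, -6); (-1, 0) → (-5, -6); (4, -1) → (0, -7); (2, 0) → (-2, -6); (-3, -4) → (-7, -10)
T2 reflect across x = 0: (-6, -6) → (6, -6); (-5, -6) → (5, -6); (0, -7) → (0, -7); (-2, -6) → (2, -6); (-7, -10) → (7, -10)
T3 shear: x ← x + 1/2·y: (6, -6) → (3, -6); (5, -6) → (2, -6); (0, -7) → (-7/2, -7); (2, -6) → (-1, -6); (7, -10) → (2, -10)

image vertices: (3, -6), (2, -6), (-7/2, -7), (-1, -6), (2, -10)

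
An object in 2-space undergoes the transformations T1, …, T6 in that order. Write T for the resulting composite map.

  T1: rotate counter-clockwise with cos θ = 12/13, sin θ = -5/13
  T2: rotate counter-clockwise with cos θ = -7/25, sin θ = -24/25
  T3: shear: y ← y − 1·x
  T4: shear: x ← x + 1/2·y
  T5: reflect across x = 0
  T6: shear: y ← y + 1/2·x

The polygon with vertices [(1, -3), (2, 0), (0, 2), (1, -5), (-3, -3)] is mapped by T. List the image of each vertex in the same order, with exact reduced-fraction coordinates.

image vertices: (302/325, 1473/325), (457/325, 261/650), (-49/325, -1877/650), (27/25, 371/50), (-612/325, 1212/325)

T1 rotate counter-clockwise with cos θ = 12/13, sin θ = -5/13: (1, -3) → (-3/13, -41/13); (2, 0) → (24/13, -10/13); (0, 2) → (10/13, 24/13); (1, -5) → (-1, -5); (-3, -3) → (-51/13, -21/13)
T2 rotate counter-clockwise with cos θ = -7/25, sin θ = -24/25: (-3/13, -41/13) → (-963/325, 359/325); (24/13, -10/13) → (-408/325, -506/325); (10/13, 24/13) → (506/325, -408/325); (-1, -5) → (-113/25, 59/25); (-51/13, -21/13) → (-147/325, 1371/325)
T3 shear: y ← y − 1·x: (-963/325, 359/325) → (-963/325, 1322/325); (-408/325, -506/325) → (-408/325, -98/325); (506/325, -408/325) → (506/325, -914/325); (-113/25, 59/25) → (-113/25, 172/25); (-147/325, 1371/325) → (-147/325, 1518/325)
T4 shear: x ← x + 1/2·y: (-963/325, 1322/325) → (-302/325, 1322/325); (-408/325, -98/325) → (-457/325, -98/325); (506/325, -914/325) → (49/325, -914/325); (-113/25, 172/25) → (-27/25, 172/25); (-147/325, 1518/325) → (612/325, 1518/325)
T5 reflect across x = 0: (-302/325, 1322/325) → (302/325, 1322/325); (-457/325, -98/325) → (457/325, -98/325); (49/325, -914/325) → (-49/325, -914/325); (-27/25, 172/25) → (27/25, 172/25); (612/325, 1518/325) → (-612/325, 1518/325)
T6 shear: y ← y + 1/2·x: (302/325, 1322/325) → (302/325, 1473/325); (457/325, -98/325) → (457/325, 261/650); (-49/325, -914/325) → (-49/325, -1877/650); (27/25, 172/25) → (27/25, 371/50); (-612/325, 1518/325) → (-612/325, 1212/325)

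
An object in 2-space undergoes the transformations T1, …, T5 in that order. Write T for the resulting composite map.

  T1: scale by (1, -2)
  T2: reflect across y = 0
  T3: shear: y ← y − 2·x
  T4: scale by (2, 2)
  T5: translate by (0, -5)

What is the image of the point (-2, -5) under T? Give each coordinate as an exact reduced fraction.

T(p) = (-4, -17)

T1 scale by (1, -2): (-2, -5) → (-2, 10)
T2 reflect across y = 0: (-2, 10) → (-2, -10)
T3 shear: y ← y − 2·x: (-2, -10) → (-2, -6)
T4 scale by (2, 2): (-2, -6) → (-4, -12)
T5 translate by (0, -5): (-4, -12) → (-4, -17)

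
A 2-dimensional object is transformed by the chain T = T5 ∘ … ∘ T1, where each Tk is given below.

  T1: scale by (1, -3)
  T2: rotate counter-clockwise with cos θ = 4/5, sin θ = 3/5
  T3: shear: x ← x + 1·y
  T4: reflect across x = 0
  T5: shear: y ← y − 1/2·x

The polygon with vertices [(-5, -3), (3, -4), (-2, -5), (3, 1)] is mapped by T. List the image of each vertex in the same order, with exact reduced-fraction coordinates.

image vertices: (26/5, 8/5), (-33/5, 147/10), (-1/5, 109/10), (-18/5, 6/5)

T1 scale by (1, -3): (-5, -3) → (-5, 9); (3, -4) → (3, 12); (-2, -5) → (-2, 15); (3, 1) → (3, -3)
T2 rotate counter-clockwise with cos θ = 4/5, sin θ = 3/5: (-5, 9) → (-47/5, 21/5); (3, 12) → (-24/5, 57/5); (-2, 15) → (-53/5, 54/5); (3, -3) → (21/5, -3/5)
T3 shear: x ← x + 1·y: (-47/5, 21/5) → (-26/5, 21/5); (-24/5, 57/5) → (33/5, 57/5); (-53/5, 54/5) → (1/5, 54/5); (21/5, -3/5) → (18/5, -3/5)
T4 reflect across x = 0: (-26/5, 21/5) → (26/5, 21/5); (33/5, 57/5) → (-33/5, 57/5); (1/5, 54/5) → (-1/5, 54/5); (18/5, -3/5) → (-18/5, -3/5)
T5 shear: y ← y − 1/2·x: (26/5, 21/5) → (26/5, 8/5); (-33/5, 57/5) → (-33/5, 147/10); (-1/5, 54/5) → (-1/5, 109/10); (-18/5, -3/5) → (-18/5, 6/5)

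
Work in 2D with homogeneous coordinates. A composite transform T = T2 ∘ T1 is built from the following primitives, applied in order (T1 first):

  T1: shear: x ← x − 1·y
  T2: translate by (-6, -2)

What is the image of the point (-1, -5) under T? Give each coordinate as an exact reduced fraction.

T1 shear: x ← x − 1·y: (-1, -5) → (4, -5)
T2 translate by (-6, -2): (4, -5) → (-2, -7)

T(p) = (-2, -7)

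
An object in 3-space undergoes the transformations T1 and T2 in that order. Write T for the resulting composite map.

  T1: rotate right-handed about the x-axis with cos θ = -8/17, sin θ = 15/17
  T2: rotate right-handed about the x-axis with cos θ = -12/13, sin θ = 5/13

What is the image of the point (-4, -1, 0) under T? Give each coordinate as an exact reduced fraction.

T1 rotate right-handed about the x-axis with cos θ = -8/17, sin θ = 15/17: (-4, -1, 0) → (-4, 8/17, -15/17)
T2 rotate right-handed about the x-axis with cos θ = -12/13, sin θ = 5/13: (-4, 8/17, -15/17) → (-4, -21/221, 220/221)

T(p) = (-4, -21/221, 220/221)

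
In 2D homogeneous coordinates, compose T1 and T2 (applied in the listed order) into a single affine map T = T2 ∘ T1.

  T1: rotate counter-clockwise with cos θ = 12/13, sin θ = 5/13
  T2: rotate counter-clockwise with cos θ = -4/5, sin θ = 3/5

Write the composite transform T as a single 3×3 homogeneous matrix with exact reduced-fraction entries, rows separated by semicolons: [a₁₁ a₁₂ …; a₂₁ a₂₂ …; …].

T1 = [12/13 -5/13 0; 5/13 12/13 0; 0 0 1]
T2·T1 = [-63/65 -16/65 0; 16/65 -63/65 0; 0 0 1]

T = [-63/65 -16/65 0; 16/65 -63/65 0; 0 0 1]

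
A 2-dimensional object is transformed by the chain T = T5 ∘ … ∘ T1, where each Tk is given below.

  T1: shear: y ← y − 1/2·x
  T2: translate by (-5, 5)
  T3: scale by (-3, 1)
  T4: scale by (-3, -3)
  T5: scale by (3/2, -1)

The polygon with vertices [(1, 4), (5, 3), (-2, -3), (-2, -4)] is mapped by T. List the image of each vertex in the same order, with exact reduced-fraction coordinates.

T1 shear: y ← y − 1/2·x: (1, 4) → (1, 7/2); (5, 3) → (5, 1/2); (-2, -3) → (-2, -2); (-2, -4) → (-2, -3)
T2 translate by (-5, 5): (1, 7/2) → (-4, 17/2); (5, 1/2) → (0, 11/2); (-2, -2) → (-7, 3); (-2, -3) → (-7, 2)
T3 scale by (-3, 1): (-4, 17/2) → (12, 17/2); (0, 11/2) → (0, 11/2); (-7, 3) → (21, 3); (-7, 2) → (21, 2)
T4 scale by (-3, -3): (12, 17/2) → (-36, -51/2); (0, 11/2) → (0, -33/2); (21, 3) → (-63, -9); (21, 2) → (-63, -6)
T5 scale by (3/2, -1): (-36, -51/2) → (-54, 51/2); (0, -33/2) → (0, 33/2); (-63, -9) → (-189/2, 9); (-63, -6) → (-189/2, 6)

image vertices: (-54, 51/2), (0, 33/2), (-189/2, 9), (-189/2, 6)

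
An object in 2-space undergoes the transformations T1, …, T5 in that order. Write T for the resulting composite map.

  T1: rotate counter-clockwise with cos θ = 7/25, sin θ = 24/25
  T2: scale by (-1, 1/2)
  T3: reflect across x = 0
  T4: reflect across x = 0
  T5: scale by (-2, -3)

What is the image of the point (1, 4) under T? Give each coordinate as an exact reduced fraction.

T(p) = (-178/25, -78/25)

T1 rotate counter-clockwise with cos θ = 7/25, sin θ = 24/25: (1, 4) → (-89/25, 52/25)
T2 scale by (-1, 1/2): (-89/25, 52/25) → (89/25, 26/25)
T3 reflect across x = 0: (89/25, 26/25) → (-89/25, 26/25)
T4 reflect across x = 0: (-89/25, 26/25) → (89/25, 26/25)
T5 scale by (-2, -3): (89/25, 26/25) → (-178/25, -78/25)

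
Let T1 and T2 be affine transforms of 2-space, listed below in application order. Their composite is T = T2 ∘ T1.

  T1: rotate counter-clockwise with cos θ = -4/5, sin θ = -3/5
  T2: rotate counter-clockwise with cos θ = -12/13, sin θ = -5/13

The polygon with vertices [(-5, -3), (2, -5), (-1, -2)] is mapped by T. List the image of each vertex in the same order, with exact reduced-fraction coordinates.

T1 rotate counter-clockwise with cos θ = -4/5, sin θ = -3/5: (-5, -3) → (11/5, 27/5); (2, -5) → (-23/5, 14/5); (-1, -2) → (-2/5, 11/5)
T2 rotate counter-clockwise with cos θ = -12/13, sin θ = -5/13: (11/5, 27/5) → (3/65, -379/65); (-23/5, 14/5) → (346/65, -53/65); (-2/5, 11/5) → (79/65, -122/65)

image vertices: (3/65, -379/65), (346/65, -53/65), (79/65, -122/65)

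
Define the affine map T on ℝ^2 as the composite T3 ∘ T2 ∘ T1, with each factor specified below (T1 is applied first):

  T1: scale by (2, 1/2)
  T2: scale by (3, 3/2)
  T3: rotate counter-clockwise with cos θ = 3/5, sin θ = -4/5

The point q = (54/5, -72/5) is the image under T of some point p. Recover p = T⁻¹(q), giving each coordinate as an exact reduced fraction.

p = (3, 0)

T1 = [2 0 0; 0 1/2 0; 0 0 1]
T2·T1 = [6 0 0; 0 3/4 0; 0 0 1]
T3·…·T1 = [18/5 3/5 0; -24/5 9/20 0; 0 0 1]
det M = 9/2; M⁻¹ = [1/10 -2/15 0; 16/15 4/5 0; 0 0 1]
M⁻¹ · (54/5, -72/5)ᵀ = (3, 0)ᵀ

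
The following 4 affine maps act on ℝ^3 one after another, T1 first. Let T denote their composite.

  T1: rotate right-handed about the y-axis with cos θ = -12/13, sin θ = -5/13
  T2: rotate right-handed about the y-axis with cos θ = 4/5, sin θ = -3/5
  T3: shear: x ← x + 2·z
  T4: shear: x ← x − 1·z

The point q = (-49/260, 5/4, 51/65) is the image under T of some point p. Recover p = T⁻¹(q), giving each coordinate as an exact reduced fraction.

p = (3/4, 5/4, -1)

T1 = [-12/13 0 -5/13 0; 0 1 0 0; 5/13 0 -12/13 0; 0 0 0 1]
T2·T1 = [-63/65 0 16/65 0; 0 1 0 0; -16/65 0 -63/65 0; 0 0 0 1]
T3·…·T1 = [-19/13 0 -22/13 0; 0 1 0 0; -16/65 0 -63/65 0; 0 0 0 1]
T4·…·T1 = [-79/65 0 -47/65 0; 0 1 0 0; -16/65 0 -63/65 0; 0 0 0 1]
det M = 1; M⁻¹ = [-63/65 0 47/65 0; 0 1 0 0; 16/65 0 -79/65 0; 0 0 0 1]
M⁻¹ · (-49/260, 5/4, 51/65)ᵀ = (3/4, 5/4, -1)ᵀ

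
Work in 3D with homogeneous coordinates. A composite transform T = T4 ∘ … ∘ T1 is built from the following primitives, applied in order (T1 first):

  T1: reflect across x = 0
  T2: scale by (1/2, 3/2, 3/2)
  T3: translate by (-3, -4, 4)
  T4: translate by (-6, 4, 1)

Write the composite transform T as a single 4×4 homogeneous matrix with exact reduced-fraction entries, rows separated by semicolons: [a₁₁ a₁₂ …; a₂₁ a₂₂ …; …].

T1 = [-1 0 0 0; 0 1 0 0; 0 0 1 0; 0 0 0 1]
T2·T1 = [-1/2 0 0 0; 0 3/2 0 0; 0 0 3/2 0; 0 0 0 1]
T3·…·T1 = [-1/2 0 0 -3; 0 3/2 0 -4; 0 0 3/2 4; 0 0 0 1]
T4·…·T1 = [-1/2 0 0 -9; 0 3/2 0 0; 0 0 3/2 5; 0 0 0 1]

T = [-1/2 0 0 -9; 0 3/2 0 0; 0 0 3/2 5; 0 0 0 1]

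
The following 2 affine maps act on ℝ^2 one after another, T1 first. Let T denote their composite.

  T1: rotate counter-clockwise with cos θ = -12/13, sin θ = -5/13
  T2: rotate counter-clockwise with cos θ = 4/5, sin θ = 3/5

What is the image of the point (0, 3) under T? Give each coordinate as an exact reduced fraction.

T(p) = (168/65, -99/65)

T1 rotate counter-clockwise with cos θ = -12/13, sin θ = -5/13: (0, 3) → (15/13, -36/13)
T2 rotate counter-clockwise with cos θ = 4/5, sin θ = 3/5: (15/13, -36/13) → (168/65, -99/65)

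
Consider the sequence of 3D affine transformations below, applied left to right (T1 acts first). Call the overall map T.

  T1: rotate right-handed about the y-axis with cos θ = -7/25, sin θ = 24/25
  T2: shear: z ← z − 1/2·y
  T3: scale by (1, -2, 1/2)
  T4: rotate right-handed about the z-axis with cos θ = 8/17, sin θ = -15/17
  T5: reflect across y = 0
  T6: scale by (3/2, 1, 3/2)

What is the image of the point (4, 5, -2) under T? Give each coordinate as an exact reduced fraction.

T1 rotate right-handed about the y-axis with cos θ = -7/25, sin θ = 24/25: (4, 5, -2) → (-76/25, 5, -82/25)
T2 shear: z ← z − 1/2·y: (-76/25, 5, -82/25) → (-76/25, 5, -289/50)
T3 scale by (1, -2, 1/2): (-76/25, 5, -289/50) → (-76/25, -10, -289/100)
T4 rotate right-handed about the z-axis with cos θ = 8/17, sin θ = -15/17: (-76/25, -10, -289/100) → (-4358/425, -172/85, -289/100)
T5 reflect across y = 0: (-4358/425, -172/85, -289/100) → (-4358/425, 172/85, -289/100)
T6 scale by (3/2, 1, 3/2): (-4358/425, 172/85, -289/100) → (-6537/425, 172/85, -867/200)

T(p) = (-6537/425, 172/85, -867/200)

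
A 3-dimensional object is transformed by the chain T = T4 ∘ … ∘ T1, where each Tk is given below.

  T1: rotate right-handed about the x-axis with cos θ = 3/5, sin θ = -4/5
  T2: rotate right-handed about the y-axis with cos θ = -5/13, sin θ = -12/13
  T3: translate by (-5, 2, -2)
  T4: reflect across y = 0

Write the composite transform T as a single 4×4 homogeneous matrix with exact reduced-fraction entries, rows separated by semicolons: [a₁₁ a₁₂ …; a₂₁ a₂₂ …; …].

T1 = [1 0 0 0; 0 3/5 4/5 0; 0 -4/5 3/5 0; 0 0 0 1]
T2·T1 = [-5/13 48/65 -36/65 0; 0 3/5 4/5 0; 12/13 4/13 -3/13 0; 0 0 0 1]
T3·…·T1 = [-5/13 48/65 -36/65 -5; 0 3/5 4/5 2; 12/13 4/13 -3/13 -2; 0 0 0 1]
T4·…·T1 = [-5/13 48/65 -36/65 -5; 0 -3/5 -4/5 -2; 12/13 4/13 -3/13 -2; 0 0 0 1]

T = [-5/13 48/65 -36/65 -5; 0 -3/5 -4/5 -2; 12/13 4/13 -3/13 -2; 0 0 0 1]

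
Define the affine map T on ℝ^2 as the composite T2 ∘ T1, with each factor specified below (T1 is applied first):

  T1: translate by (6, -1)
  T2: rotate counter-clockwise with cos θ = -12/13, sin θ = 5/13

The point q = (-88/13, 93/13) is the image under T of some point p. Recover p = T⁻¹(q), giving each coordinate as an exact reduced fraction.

T1 = [1 0 6; 0 1 -1; 0 0 1]
T2·T1 = [-12/13 -5/13 -67/13; 5/13 -12/13 42/13; 0 0 1]
det M = 1; M⁻¹ = [-12/13 5/13 -6; -5/13 -12/13 1; 0 0 1]
M⁻¹ · (-88/13, 93/13)ᵀ = (3, -3)ᵀ

p = (3, -3)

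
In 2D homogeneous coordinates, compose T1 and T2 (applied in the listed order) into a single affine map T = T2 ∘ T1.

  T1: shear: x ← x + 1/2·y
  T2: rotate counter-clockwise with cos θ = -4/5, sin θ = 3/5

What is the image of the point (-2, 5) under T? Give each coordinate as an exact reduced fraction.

T1 shear: x ← x + 1/2·y: (-2, 5) → (1/2, 5)
T2 rotate counter-clockwise with cos θ = -4/5, sin θ = 3/5: (1/2, 5) → (-17/5, -37/10)

T(p) = (-17/5, -37/10)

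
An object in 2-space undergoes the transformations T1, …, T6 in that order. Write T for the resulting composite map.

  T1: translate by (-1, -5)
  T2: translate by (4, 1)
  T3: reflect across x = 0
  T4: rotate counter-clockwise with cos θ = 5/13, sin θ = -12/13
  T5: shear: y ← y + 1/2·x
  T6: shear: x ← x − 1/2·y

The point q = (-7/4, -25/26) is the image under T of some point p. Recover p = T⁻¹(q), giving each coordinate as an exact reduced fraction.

T1 = [1 0 -1; 0 1 -5; 0 0 1]
T2·T1 = [1 0 3; 0 1 -4; 0 0 1]
T3·…·T1 = [-1 0 -3; 0 1 -4; 0 0 1]
T4·…·T1 = [-5/13 12/13 -63/13; 12/13 5/13 16/13; 0 0 1]
T5·…·T1 = [-5/13 12/13 -63/13; 19/26 11/13 -31/26; 0 0 1]
T6·…·T1 = [-3/4 1/2 -17/4; 19/26 11/13 -31/26; 0 0 1]
det M = -1; M⁻¹ = [-11/13 1/2 -3; 19/26 3/4 4; 0 0 1]
M⁻¹ · (-7/4, -25/26)ᵀ = (-2, 2)ᵀ

p = (-2, 2)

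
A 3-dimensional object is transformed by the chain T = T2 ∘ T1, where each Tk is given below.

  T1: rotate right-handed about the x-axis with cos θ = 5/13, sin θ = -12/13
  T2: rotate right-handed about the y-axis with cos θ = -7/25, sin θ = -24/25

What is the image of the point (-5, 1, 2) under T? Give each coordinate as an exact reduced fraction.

T(p) = (503/325, 29/13, -1546/325)

T1 rotate right-handed about the x-axis with cos θ = 5/13, sin θ = -12/13: (-5, 1, 2) → (-5, 29/13, -2/13)
T2 rotate right-handed about the y-axis with cos θ = -7/25, sin θ = -24/25: (-5, 29/13, -2/13) → (503/325, 29/13, -1546/325)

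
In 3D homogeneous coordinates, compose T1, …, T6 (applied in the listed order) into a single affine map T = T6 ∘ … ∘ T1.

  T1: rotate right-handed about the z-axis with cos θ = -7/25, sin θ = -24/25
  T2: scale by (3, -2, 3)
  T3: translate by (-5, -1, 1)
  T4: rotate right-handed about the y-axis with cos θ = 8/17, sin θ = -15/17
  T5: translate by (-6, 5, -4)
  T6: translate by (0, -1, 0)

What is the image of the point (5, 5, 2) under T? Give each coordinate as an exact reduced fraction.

T(p) = (-827/85, 77/5, 66/17)

T1 rotate right-handed about the z-axis with cos θ = -7/25, sin θ = -24/25: (5, 5, 2) → (17/5, -31/5, 2)
T2 scale by (3, -2, 3): (17/5, -31/5, 2) → (51/5, 62/5, 6)
T3 translate by (-5, -1, 1): (51/5, 62/5, 6) → (26/5, 57/5, 7)
T4 rotate right-handed about the y-axis with cos θ = 8/17, sin θ = -15/17: (26/5, 57/5, 7) → (-317/85, 57/5, 134/17)
T5 translate by (-6, 5, -4): (-317/85, 57/5, 134/17) → (-827/85, 82/5, 66/17)
T6 translate by (0, -1, 0): (-827/85, 82/5, 66/17) → (-827/85, 77/5, 66/17)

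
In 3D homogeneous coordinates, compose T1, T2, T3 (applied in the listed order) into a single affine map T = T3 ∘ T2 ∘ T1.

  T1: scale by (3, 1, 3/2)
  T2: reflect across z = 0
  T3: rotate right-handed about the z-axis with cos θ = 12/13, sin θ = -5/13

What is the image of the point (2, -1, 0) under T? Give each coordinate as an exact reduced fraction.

T1 scale by (3, 1, 3/2): (2, -1, 0) → (6, -1, 0)
T2 reflect across z = 0: (6, -1, 0) → (6, -1, 0)
T3 rotate right-handed about the z-axis with cos θ = 12/13, sin θ = -5/13: (6, -1, 0) → (67/13, -42/13, 0)

T(p) = (67/13, -42/13, 0)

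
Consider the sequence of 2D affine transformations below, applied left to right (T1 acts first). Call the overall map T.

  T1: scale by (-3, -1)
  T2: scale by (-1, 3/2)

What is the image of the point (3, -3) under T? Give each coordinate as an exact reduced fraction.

T(p) = (9, 9/2)

T1 scale by (-3, -1): (3, -3) → (-9, 3)
T2 scale by (-1, 3/2): (-9, 3) → (9, 9/2)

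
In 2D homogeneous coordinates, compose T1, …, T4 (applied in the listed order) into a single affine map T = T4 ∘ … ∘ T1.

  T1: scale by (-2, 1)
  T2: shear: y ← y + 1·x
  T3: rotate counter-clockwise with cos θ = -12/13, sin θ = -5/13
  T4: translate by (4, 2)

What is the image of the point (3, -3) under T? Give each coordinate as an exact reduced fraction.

T1 scale by (-2, 1): (3, -3) → (-6, -3)
T2 shear: y ← y + 1·x: (-6, -3) → (-6, -9)
T3 rotate counter-clockwise with cos θ = -12/13, sin θ = -5/13: (-6, -9) → (27/13, 138/13)
T4 translate by (4, 2): (27/13, 138/13) → (79/13, 164/13)

T(p) = (79/13, 164/13)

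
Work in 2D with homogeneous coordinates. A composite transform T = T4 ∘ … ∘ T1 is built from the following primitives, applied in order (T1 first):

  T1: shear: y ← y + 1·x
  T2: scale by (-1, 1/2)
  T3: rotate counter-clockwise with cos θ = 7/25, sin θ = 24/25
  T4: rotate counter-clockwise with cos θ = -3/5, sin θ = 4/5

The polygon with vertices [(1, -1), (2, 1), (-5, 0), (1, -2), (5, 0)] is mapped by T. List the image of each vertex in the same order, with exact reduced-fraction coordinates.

image vertices: (117/125, 44/125), (12/5, -7/10), (-139/25, 29/50), (19/25, 41/50), (139/25, -29/50)

T1 shear: y ← y + 1·x: (1, -1) → (1, 0); (2, 1) → (2, 3); (-5, 0) → (-5, -5); (1, -2) → (1, -1); (5, 0) → (5, 5)
T2 scale by (-1, 1/2): (1, 0) → (-1, 0); (2, 3) → (-2, 3/2); (-5, -5) → (5, -5/2); (1, -1) → (-1, -1/2); (5, 5) → (-5, 5/2)
T3 rotate counter-clockwise with cos θ = 7/25, sin θ = 24/25: (-1, 0) → (-7/25, -24/25); (-2, 3/2) → (-2, -3/2); (5, -5/2) → (19/5, 41/10); (-1, -1/2) → (1/5, -11/10); (-5, 5/2) → (-19/5, -41/10)
T4 rotate counter-clockwise with cos θ = -3/5, sin θ = 4/5: (-7/25, -24/25) → (117/125, 44/125); (-2, -3/2) → (12/5, -7/10); (19/5, 41/10) → (-139/25, 29/50); (1/5, -11/10) → (19/25, 41/50); (-19/5, -41/10) → (139/25, -29/50)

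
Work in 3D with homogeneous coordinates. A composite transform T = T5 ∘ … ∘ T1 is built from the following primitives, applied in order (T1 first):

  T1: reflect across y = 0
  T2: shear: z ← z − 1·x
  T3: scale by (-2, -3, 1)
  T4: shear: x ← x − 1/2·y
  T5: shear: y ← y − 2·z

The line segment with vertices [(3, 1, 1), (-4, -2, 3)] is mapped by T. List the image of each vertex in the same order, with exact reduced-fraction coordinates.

image vertices: (-15/2, 7, -2), (11, -20, 7)

T1 reflect across y = 0: (3, 1, 1) → (3, -1, 1); (-4, -2, 3) → (-4, 2, 3)
T2 shear: z ← z − 1·x: (3, -1, 1) → (3, -1, -2); (-4, 2, 3) → (-4, 2, 7)
T3 scale by (-2, -3, 1): (3, -1, -2) → (-6, 3, -2); (-4, 2, 7) → (8, -6, 7)
T4 shear: x ← x − 1/2·y: (-6, 3, -2) → (-15/2, 3, -2); (8, -6, 7) → (11, -6, 7)
T5 shear: y ← y − 2·z: (-15/2, 3, -2) → (-15/2, 7, -2); (11, -6, 7) → (11, -20, 7)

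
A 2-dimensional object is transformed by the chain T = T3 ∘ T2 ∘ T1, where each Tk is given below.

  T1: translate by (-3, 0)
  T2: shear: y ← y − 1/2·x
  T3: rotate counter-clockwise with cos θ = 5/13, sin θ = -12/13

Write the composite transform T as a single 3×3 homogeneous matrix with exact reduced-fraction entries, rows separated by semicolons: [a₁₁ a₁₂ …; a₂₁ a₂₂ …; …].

T = [-1/13 12/13 3/13; -29/26 5/13 87/26; 0 0 1]

T1 = [1 0 -3; 0 1 0; 0 0 1]
T2·T1 = [1 0 -3; -1/2 1 3/2; 0 0 1]
T3·…·T1 = [-1/13 12/13 3/13; -29/26 5/13 87/26; 0 0 1]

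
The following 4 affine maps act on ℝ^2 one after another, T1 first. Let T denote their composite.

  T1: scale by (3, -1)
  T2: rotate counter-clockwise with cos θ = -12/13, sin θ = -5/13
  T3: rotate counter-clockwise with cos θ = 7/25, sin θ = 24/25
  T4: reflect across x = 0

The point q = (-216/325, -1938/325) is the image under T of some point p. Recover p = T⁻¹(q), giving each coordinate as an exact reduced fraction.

T1 = [3 0 0; 0 -1 0; 0 0 1]
T2·T1 = [-36/13 -5/13 0; -15/13 12/13 0; 0 0 1]
T3·…·T1 = [108/325 -323/325 0; -969/325 -36/325 0; 0 0 1]
T4·…·T1 = [-108/325 323/325 0; -969/325 -36/325 0; 0 0 1]
det M = 3; M⁻¹ = [-12/325 -323/975 0; 323/325 -36/325 0; 0 0 1]
M⁻¹ · (-216/325, -1938/325)ᵀ = (2, 0)ᵀ

p = (2, 0)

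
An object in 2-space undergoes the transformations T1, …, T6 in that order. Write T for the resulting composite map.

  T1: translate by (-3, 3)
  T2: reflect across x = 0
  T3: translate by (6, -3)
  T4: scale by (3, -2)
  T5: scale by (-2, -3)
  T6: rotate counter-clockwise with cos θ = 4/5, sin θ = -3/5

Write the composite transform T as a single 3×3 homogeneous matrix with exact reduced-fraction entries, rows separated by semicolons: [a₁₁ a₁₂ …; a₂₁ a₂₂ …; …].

T1 = [1 0 -3; 0 1 3; 0 0 1]
T2·T1 = [-1 0 3; 0 1 3; 0 0 1]
T3·…·T1 = [-1 0 9; 0 1 0; 0 0 1]
T4·…·T1 = [-3 0 27; 0 -2 0; 0 0 1]
T5·…·T1 = [6 0 -54; 0 6 0; 0 0 1]
T6·…·T1 = [24/5 18/5 -216/5; -18/5 24/5 162/5; 0 0 1]

T = [24/5 18/5 -216/5; -18/5 24/5 162/5; 0 0 1]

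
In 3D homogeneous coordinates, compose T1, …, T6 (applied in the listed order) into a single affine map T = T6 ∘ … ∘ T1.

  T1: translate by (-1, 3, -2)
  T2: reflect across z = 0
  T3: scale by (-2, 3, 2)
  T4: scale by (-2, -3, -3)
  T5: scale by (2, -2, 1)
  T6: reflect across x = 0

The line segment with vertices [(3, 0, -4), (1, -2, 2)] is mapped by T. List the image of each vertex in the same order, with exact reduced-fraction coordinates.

image vertices: (-16, 54, -36), (0, 18, 0)

T1 translate by (-1, 3, -2): (3, 0, -4) → (2, 3, -6); (1, -2, 2) → (0, 1, 0)
T2 reflect across z = 0: (2, 3, -6) → (2, 3, 6); (0, 1, 0) → (0, 1, 0)
T3 scale by (-2, 3, 2): (2, 3, 6) → (-4, 9, 12); (0, 1, 0) → (0, 3, 0)
T4 scale by (-2, -3, -3): (-4, 9, 12) → (8, -27, -36); (0, 3, 0) → (0, -9, 0)
T5 scale by (2, -2, 1): (8, -27, -36) → (16, 54, -36); (0, -9, 0) → (0, 18, 0)
T6 reflect across x = 0: (16, 54, -36) → (-16, 54, -36); (0, 18, 0) → (0, 18, 0)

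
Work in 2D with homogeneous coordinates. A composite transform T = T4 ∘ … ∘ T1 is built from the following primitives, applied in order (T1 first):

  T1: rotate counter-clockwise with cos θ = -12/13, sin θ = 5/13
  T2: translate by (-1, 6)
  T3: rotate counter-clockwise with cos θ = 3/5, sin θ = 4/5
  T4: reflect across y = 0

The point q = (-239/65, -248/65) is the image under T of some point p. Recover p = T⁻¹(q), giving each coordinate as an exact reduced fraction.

T1 = [-12/13 -5/13 0; 5/13 -12/13 0; 0 0 1]
T2·T1 = [-12/13 -5/13 -1; 5/13 -12/13 6; 0 0 1]
T3·…·T1 = [-56/65 33/65 -27/5; -33/65 -56/65 14/5; 0 0 1]
T4·…·T1 = [-56/65 33/65 -27/5; 33/65 56/65 -14/5; 0 0 1]
det M = -1; M⁻¹ = [-56/65 33/65 -42/13; 33/65 56/65 67/13; 0 0 1]
M⁻¹ · (-239/65, -248/65)ᵀ = (-2, 0)ᵀ

p = (-2, 0)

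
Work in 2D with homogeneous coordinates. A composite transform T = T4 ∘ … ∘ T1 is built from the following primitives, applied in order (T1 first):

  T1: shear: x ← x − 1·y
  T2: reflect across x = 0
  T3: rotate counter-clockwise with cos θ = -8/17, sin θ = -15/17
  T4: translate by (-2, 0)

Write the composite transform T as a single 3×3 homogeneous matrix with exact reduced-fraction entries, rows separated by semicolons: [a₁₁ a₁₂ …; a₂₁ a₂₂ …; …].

T1 = [1 -1 0; 0 1 0; 0 0 1]
T2·T1 = [-1 1 0; 0 1 0; 0 0 1]
T3·…·T1 = [8/17 7/17 0; 15/17 -23/17 0; 0 0 1]
T4·…·T1 = [8/17 7/17 -2; 15/17 -23/17 0; 0 0 1]

T = [8/17 7/17 -2; 15/17 -23/17 0; 0 0 1]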